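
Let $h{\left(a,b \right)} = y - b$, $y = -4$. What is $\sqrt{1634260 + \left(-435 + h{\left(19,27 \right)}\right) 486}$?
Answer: $2 \sqrt{351946} \approx 1186.5$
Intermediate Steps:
$h{\left(a,b \right)} = -4 - b$
$\sqrt{1634260 + \left(-435 + h{\left(19,27 \right)}\right) 486} = \sqrt{1634260 + \left(-435 - 31\right) 486} = \sqrt{1634260 - 226476} = \sqrt{1407784} = 2 \sqrt{351946}$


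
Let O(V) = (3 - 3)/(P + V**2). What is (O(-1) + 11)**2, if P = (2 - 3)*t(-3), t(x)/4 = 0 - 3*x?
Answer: 121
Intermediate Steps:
t(x) = -12*x (t(x) = 4*(0 - 3*x) = 4*(-3*x) = -12*x)
P = -36 (P = (2 - 3)*(-12*(-3)) = -1*36 = -36)
O(V) = 0 (O(V) = (3 - 3)/(-36 + V**2) = 0/(-36 + V**2) = 0)
(O(-1) + 11)**2 = (0 + 11)**2 = 11**2 = 121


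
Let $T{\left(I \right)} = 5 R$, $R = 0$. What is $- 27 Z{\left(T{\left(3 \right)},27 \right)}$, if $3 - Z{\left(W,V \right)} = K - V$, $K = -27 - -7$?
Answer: $-1350$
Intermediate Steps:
$T{\left(I \right)} = 0$ ($T{\left(I \right)} = 5 \cdot 0 = 0$)
$K = -20$ ($K = -27 + 7 = -20$)
$Z{\left(W,V \right)} = 23 + V$ ($Z{\left(W,V \right)} = 3 - \left(-20 - V\right) = 3 + \left(20 + V\right) = 23 + V$)
$- 27 Z{\left(T{\left(3 \right)},27 \right)} = - 27 \left(23 + 27\right) = \left(-27\right) 50 = -1350$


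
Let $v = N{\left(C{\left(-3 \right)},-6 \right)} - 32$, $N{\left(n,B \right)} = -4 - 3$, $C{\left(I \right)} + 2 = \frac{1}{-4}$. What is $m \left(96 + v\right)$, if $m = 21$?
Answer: $1197$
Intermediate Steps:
$C{\left(I \right)} = - \frac{9}{4}$ ($C{\left(I \right)} = -2 + \frac{1}{-4} = -2 - \frac{1}{4} = - \frac{9}{4}$)
$N{\left(n,B \right)} = -7$
$v = -39$ ($v = -7 - 32 = -39$)
$m \left(96 + v\right) = 21 \left(96 - 39\right) = 21 \cdot 57 = 1197$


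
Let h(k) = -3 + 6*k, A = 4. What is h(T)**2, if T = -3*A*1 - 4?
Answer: 9801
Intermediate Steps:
T = -16 (T = -3*4*1 - 4 = -12*1 - 4 = -12 - 4 = -16)
h(T)**2 = (-3 + 6*(-16))**2 = (-3 - 96)**2 = (-99)**2 = 9801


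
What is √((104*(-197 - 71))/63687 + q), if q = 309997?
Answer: √7439979805941/4899 ≈ 556.77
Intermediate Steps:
√((104*(-197 - 71))/63687 + q) = √((104*(-197 - 71))/63687 + 309997) = √((104*(-268))*(1/63687) + 309997) = √(-27872*1/63687 + 309997) = √(-2144/4899 + 309997) = √(1518673159/4899) = √7439979805941/4899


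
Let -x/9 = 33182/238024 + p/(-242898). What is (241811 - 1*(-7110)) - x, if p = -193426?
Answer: 1199332692046861/4817962796 ≈ 2.4893e+5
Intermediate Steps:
x = -40574903745/4817962796 (x = -9*(33182/238024 - 193426/(-242898)) = -9*(33182*(1/238024) - 193426*(-1/242898)) = -9*(16591/119012 + 96713/121449) = -9*13524967915/14453888388 = -40574903745/4817962796 ≈ -8.4216)
(241811 - 1*(-7110)) - x = (241811 - 1*(-7110)) - 1*(-40574903745/4817962796) = (241811 + 7110) + 40574903745/4817962796 = 248921 + 40574903745/4817962796 = 1199332692046861/4817962796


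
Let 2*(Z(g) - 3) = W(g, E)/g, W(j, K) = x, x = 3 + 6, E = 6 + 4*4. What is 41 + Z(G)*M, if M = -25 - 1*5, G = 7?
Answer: -478/7 ≈ -68.286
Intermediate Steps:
E = 22 (E = 6 + 16 = 22)
x = 9
W(j, K) = 9
M = -30 (M = -25 - 5 = -30)
Z(g) = 3 + 9/(2*g) (Z(g) = 3 + (9/g)/2 = 3 + 9/(2*g))
41 + Z(G)*M = 41 + (3 + (9/2)/7)*(-30) = 41 + (3 + (9/2)*(⅐))*(-30) = 41 + (3 + 9/14)*(-30) = 41 + (51/14)*(-30) = 41 - 765/7 = -478/7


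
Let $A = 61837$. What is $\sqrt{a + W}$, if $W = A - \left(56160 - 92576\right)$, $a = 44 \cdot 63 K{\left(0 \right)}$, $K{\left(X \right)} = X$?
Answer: $9 \sqrt{1213} \approx 313.45$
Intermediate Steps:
$a = 0$ ($a = 44 \cdot 63 \cdot 0 = 2772 \cdot 0 = 0$)
$W = 98253$ ($W = 61837 - \left(56160 - 92576\right) = 61837 - -36416 = 61837 + 36416 = 98253$)
$\sqrt{a + W} = \sqrt{0 + 98253} = \sqrt{98253} = 9 \sqrt{1213}$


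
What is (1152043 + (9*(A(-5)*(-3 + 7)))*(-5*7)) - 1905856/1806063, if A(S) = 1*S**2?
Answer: 2023769346353/1806063 ≈ 1.1205e+6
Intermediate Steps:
A(S) = S**2
(1152043 + (9*(A(-5)*(-3 + 7)))*(-5*7)) - 1905856/1806063 = (1152043 + (9*((-5)**2*(-3 + 7)))*(-5*7)) - 1905856/1806063 = (1152043 + (9*(25*4))*(-35)) - 1905856*1/1806063 = (1152043 + (9*100)*(-35)) - 1905856/1806063 = (1152043 + 900*(-35)) - 1905856/1806063 = (1152043 - 31500) - 1905856/1806063 = 1120543 - 1905856/1806063 = 2023769346353/1806063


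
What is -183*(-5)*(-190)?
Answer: -173850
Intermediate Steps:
-183*(-5)*(-190) = 915*(-190) = -173850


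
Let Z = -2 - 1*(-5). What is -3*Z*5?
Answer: -45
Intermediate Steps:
Z = 3 (Z = -2 + 5 = 3)
-3*Z*5 = -3*3*5 = -9*5 = -45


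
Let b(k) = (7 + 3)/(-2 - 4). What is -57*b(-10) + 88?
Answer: 183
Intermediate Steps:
b(k) = -5/3 (b(k) = 10/(-6) = 10*(-⅙) = -5/3)
-57*b(-10) + 88 = -57*(-5/3) + 88 = 95 + 88 = 183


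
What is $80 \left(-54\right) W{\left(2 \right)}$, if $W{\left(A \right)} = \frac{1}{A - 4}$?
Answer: $2160$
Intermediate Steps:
$W{\left(A \right)} = \frac{1}{-4 + A}$
$80 \left(-54\right) W{\left(2 \right)} = \frac{80 \left(-54\right)}{-4 + 2} = - \frac{4320}{-2} = \left(-4320\right) \left(- \frac{1}{2}\right) = 2160$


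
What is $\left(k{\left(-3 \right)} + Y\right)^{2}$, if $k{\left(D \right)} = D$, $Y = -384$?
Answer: $149769$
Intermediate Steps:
$\left(k{\left(-3 \right)} + Y\right)^{2} = \left(-3 - 384\right)^{2} = \left(-387\right)^{2} = 149769$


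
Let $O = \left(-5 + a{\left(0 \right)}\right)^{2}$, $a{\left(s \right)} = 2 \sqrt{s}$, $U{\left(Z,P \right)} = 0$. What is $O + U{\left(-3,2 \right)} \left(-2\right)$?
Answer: $25$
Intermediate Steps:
$O = 25$ ($O = \left(-5 + 2 \sqrt{0}\right)^{2} = \left(-5 + 2 \cdot 0\right)^{2} = \left(-5 + 0\right)^{2} = \left(-5\right)^{2} = 25$)
$O + U{\left(-3,2 \right)} \left(-2\right) = 25 + 0 \left(-2\right) = 25 + 0 = 25$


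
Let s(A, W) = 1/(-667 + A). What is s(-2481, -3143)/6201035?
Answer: -1/19520858180 ≈ -5.1227e-11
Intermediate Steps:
s(-2481, -3143)/6201035 = 1/(-667 - 2481*6201035) = (1/6201035)/(-3148) = -1/3148*1/6201035 = -1/19520858180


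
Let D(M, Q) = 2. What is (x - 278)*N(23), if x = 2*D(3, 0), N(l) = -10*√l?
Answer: 2740*√23 ≈ 13141.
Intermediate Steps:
x = 4 (x = 2*2 = 4)
(x - 278)*N(23) = (4 - 278)*(-10*√23) = -(-2740)*√23 = 2740*√23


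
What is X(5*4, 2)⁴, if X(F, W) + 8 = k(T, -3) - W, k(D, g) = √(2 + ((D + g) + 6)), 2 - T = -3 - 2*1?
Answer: 17344 - 8960*√3 ≈ 1824.8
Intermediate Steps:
T = 7 (T = 2 - (-3 - 2*1) = 2 - (-3 - 2) = 2 - 1*(-5) = 2 + 5 = 7)
k(D, g) = √(8 + D + g) (k(D, g) = √(2 + (6 + D + g)) = √(8 + D + g))
X(F, W) = -8 - W + 2*√3 (X(F, W) = -8 + (√(8 + 7 - 3) - W) = -8 + (√12 - W) = -8 + (2*√3 - W) = -8 + (-W + 2*√3) = -8 - W + 2*√3)
X(5*4, 2)⁴ = (-8 - 1*2 + 2*√3)⁴ = (-8 - 2 + 2*√3)⁴ = (-10 + 2*√3)⁴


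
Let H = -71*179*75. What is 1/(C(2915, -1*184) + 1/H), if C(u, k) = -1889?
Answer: -953175/1800547576 ≈ -0.00052938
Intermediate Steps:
H = -953175 (H = -12709*75 = -953175)
1/(C(2915, -1*184) + 1/H) = 1/(-1889 + 1/(-953175)) = 1/(-1889 - 1/953175) = 1/(-1800547576/953175) = -953175/1800547576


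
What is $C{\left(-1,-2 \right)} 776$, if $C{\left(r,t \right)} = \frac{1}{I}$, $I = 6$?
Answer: $\frac{388}{3} \approx 129.33$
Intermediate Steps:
$C{\left(r,t \right)} = \frac{1}{6}$
$C{\left(-1,-2 \right)} 776 = \frac{1}{6} \cdot 776 = \frac{388}{3}$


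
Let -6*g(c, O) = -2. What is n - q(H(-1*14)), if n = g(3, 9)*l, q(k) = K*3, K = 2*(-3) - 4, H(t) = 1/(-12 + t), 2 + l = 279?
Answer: 367/3 ≈ 122.33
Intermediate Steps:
l = 277 (l = -2 + 279 = 277)
g(c, O) = ⅓ (g(c, O) = -⅙*(-2) = ⅓)
K = -10 (K = -6 - 4 = -10)
q(k) = -30 (q(k) = -10*3 = -30)
n = 277/3 (n = (⅓)*277 = 277/3 ≈ 92.333)
n - q(H(-1*14)) = 277/3 - 1*(-30) = 277/3 + 30 = 367/3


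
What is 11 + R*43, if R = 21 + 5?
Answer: 1129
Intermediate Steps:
R = 26
11 + R*43 = 11 + 26*43 = 11 + 1118 = 1129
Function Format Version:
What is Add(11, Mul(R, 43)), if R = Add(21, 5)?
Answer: 1129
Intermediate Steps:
R = 26
Add(11, Mul(R, 43)) = Add(11, Mul(26, 43)) = Add(11, 1118) = 1129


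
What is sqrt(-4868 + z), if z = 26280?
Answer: 2*sqrt(5353) ≈ 146.33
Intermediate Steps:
sqrt(-4868 + z) = sqrt(-4868 + 26280) = sqrt(21412) = 2*sqrt(5353)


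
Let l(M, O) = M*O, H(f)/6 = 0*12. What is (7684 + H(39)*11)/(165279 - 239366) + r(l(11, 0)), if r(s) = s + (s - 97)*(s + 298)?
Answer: -2141566506/74087 ≈ -28906.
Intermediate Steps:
H(f) = 0 (H(f) = 6*(0*12) = 6*0 = 0)
r(s) = s + (-97 + s)*(298 + s)
(7684 + H(39)*11)/(165279 - 239366) + r(l(11, 0)) = (7684 + 0*11)/(165279 - 239366) + (-28906 + (11*0)**2 + 202*(11*0)) = (7684 + 0)/(-74087) + (-28906 + 0**2 + 202*0) = 7684*(-1/74087) + (-28906 + 0 + 0) = -7684/74087 - 28906 = -2141566506/74087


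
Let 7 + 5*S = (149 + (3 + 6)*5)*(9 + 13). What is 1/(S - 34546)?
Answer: -5/168469 ≈ -2.9679e-5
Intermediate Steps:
S = 4261/5 (S = -7/5 + ((149 + (3 + 6)*5)*(9 + 13))/5 = -7/5 + ((149 + 9*5)*22)/5 = -7/5 + ((149 + 45)*22)/5 = -7/5 + (194*22)/5 = -7/5 + (1/5)*4268 = -7/5 + 4268/5 = 4261/5 ≈ 852.20)
1/(S - 34546) = 1/(4261/5 - 34546) = 1/(-168469/5) = -5/168469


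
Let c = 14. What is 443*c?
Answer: 6202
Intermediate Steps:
443*c = 443*14 = 6202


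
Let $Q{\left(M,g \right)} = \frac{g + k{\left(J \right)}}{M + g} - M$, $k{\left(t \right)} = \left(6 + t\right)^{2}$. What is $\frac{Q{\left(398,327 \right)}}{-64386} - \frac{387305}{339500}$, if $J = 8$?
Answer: $- \frac{1141685977}{1006210100} \approx -1.1346$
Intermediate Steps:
$Q{\left(M,g \right)} = - M + \frac{196 + g}{M + g}$ ($Q{\left(M,g \right)} = \frac{g + \left(6 + 8\right)^{2}}{M + g} - M = \frac{g + 14^{2}}{M + g} - M = \frac{g + 196}{M + g} - M = \frac{196 + g}{M + g} - M = - M + \frac{196 + g}{M + g}$)
$\frac{Q{\left(398,327 \right)}}{-64386} - \frac{387305}{339500} = \frac{\frac{1}{398 + 327} \left(196 + 327 - 398^{2} - 398 \cdot 327\right)}{-64386} - \frac{387305}{339500} = \frac{196 + 327 - 158404 - 130146}{725} \left(- \frac{1}{64386}\right) - \frac{77461}{67900} = \frac{1}{725} \left(-288027\right) \left(- \frac{1}{64386}\right) - \frac{77461}{67900} = \left(- \frac{288027}{725}\right) \left(- \frac{1}{64386}\right) - \frac{77461}{67900} = \frac{32003}{5186650} - \frac{77461}{67900} = - \frac{1141685977}{1006210100}$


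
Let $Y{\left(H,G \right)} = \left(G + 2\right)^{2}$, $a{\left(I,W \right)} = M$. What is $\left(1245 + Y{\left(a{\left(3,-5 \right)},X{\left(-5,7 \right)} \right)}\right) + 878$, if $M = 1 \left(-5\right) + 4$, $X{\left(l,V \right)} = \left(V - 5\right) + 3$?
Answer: $2172$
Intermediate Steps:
$X{\left(l,V \right)} = -2 + V$ ($X{\left(l,V \right)} = \left(-5 + V\right) + 3 = -2 + V$)
$M = -1$ ($M = -5 + 4 = -1$)
$a{\left(I,W \right)} = -1$
$Y{\left(H,G \right)} = \left(2 + G\right)^{2}$
$\left(1245 + Y{\left(a{\left(3,-5 \right)},X{\left(-5,7 \right)} \right)}\right) + 878 = \left(1245 + \left(2 + \left(-2 + 7\right)\right)^{2}\right) + 878 = \left(1245 + \left(2 + 5\right)^{2}\right) + 878 = \left(1245 + 7^{2}\right) + 878 = \left(1245 + 49\right) + 878 = 1294 + 878 = 2172$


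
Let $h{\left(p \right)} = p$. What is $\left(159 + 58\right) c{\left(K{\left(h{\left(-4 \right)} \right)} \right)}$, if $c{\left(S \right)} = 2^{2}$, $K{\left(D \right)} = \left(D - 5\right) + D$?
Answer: $868$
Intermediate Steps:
$K{\left(D \right)} = -5 + 2 D$ ($K{\left(D \right)} = \left(-5 + D\right) + D = -5 + 2 D$)
$c{\left(S \right)} = 4$
$\left(159 + 58\right) c{\left(K{\left(h{\left(-4 \right)} \right)} \right)} = \left(159 + 58\right) 4 = 217 \cdot 4 = 868$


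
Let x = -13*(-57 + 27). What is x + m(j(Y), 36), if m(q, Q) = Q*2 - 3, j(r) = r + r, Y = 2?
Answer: 459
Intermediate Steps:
j(r) = 2*r
x = 390 (x = -13*(-30) = 390)
m(q, Q) = -3 + 2*Q (m(q, Q) = 2*Q - 3 = -3 + 2*Q)
x + m(j(Y), 36) = 390 + (-3 + 2*36) = 390 + (-3 + 72) = 390 + 69 = 459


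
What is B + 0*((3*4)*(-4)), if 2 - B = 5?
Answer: -3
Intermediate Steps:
B = -3 (B = 2 - 1*5 = 2 - 5 = -3)
B + 0*((3*4)*(-4)) = -3 + 0*((3*4)*(-4)) = -3 + 0*(12*(-4)) = -3 + 0*(-48) = -3 + 0 = -3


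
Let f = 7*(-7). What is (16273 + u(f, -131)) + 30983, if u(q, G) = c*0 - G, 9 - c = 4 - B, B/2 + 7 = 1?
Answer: 47387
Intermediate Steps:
f = -49
B = -12 (B = -14 + 2*1 = -14 + 2 = -12)
c = -7 (c = 9 - (4 - 1*(-12)) = 9 - (4 + 12) = 9 - 1*16 = 9 - 16 = -7)
u(q, G) = -G (u(q, G) = -7*0 - G = 0 - G = -G)
(16273 + u(f, -131)) + 30983 = (16273 - 1*(-131)) + 30983 = (16273 + 131) + 30983 = 16404 + 30983 = 47387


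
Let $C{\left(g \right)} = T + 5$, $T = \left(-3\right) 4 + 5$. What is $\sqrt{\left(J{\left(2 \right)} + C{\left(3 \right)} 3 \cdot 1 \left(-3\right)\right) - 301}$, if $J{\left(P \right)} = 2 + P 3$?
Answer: $5 i \sqrt{11} \approx 16.583 i$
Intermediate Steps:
$T = -7$ ($T = -12 + 5 = -7$)
$J{\left(P \right)} = 2 + 3 P$
$C{\left(g \right)} = -2$ ($C{\left(g \right)} = -7 + 5 = -2$)
$\sqrt{\left(J{\left(2 \right)} + C{\left(3 \right)} 3 \cdot 1 \left(-3\right)\right) - 301} = \sqrt{\left(\left(2 + 3 \cdot 2\right) - 2 \cdot 3 \cdot 1 \left(-3\right)\right) - 301} = \sqrt{\left(\left(2 + 6\right) - 2 \cdot 3 \left(-3\right)\right) - 301} = \sqrt{\left(8 - -18\right) - 301} = \sqrt{\left(8 + 18\right) - 301} = \sqrt{26 - 301} = \sqrt{-275} = 5 i \sqrt{11}$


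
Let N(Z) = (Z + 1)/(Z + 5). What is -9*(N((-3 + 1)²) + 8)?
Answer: -77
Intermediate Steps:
N(Z) = (1 + Z)/(5 + Z)
-9*(N((-3 + 1)²) + 8) = -9*((1 + (-3 + 1)²)/(5 + (-3 + 1)²) + 8) = -9*((1 + (-2)²)/(5 + (-2)²) + 8) = -9*((1 + 4)/(5 + 4) + 8) = -9*(5/9 + 8) = -9*77/9 = -77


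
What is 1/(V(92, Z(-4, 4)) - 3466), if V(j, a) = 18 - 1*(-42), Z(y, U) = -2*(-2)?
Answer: -1/3406 ≈ -0.00029360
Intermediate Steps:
Z(y, U) = 4
V(j, a) = 60 (V(j, a) = 18 + 42 = 60)
1/(V(92, Z(-4, 4)) - 3466) = 1/(60 - 3466) = 1/(-3406) = -1/3406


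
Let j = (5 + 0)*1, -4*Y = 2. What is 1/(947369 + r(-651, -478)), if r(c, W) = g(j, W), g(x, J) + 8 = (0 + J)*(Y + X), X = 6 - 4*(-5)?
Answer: 1/935172 ≈ 1.0693e-6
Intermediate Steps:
Y = -1/2 (Y = -1/4*2 = -1/2 ≈ -0.50000)
X = 26 (X = 6 + 20 = 26)
j = 5 (j = 5*1 = 5)
g(x, J) = -8 + 51*J/2 (g(x, J) = -8 + (0 + J)*(-1/2 + 26) = -8 + J*(51/2) = -8 + 51*J/2)
r(c, W) = -8 + 51*W/2
1/(947369 + r(-651, -478)) = 1/(947369 + (-8 + (51/2)*(-478))) = 1/(947369 + (-8 - 12189)) = 1/(947369 - 12197) = 1/935172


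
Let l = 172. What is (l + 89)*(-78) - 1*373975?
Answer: -394333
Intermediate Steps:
(l + 89)*(-78) - 1*373975 = (172 + 89)*(-78) - 1*373975 = 261*(-78) - 373975 = -20358 - 373975 = -394333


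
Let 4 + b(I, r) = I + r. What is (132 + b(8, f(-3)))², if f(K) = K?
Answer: 17689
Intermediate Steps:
b(I, r) = -4 + I + r (b(I, r) = -4 + (I + r) = -4 + I + r)
(132 + b(8, f(-3)))² = (132 + (-4 + 8 - 3))² = (132 + 1)² = 133² = 17689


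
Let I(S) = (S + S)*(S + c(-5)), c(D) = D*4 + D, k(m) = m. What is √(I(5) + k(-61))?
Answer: 3*I*√29 ≈ 16.155*I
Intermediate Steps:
c(D) = 5*D (c(D) = 4*D + D = 5*D)
I(S) = 2*S*(-25 + S) (I(S) = (S + S)*(S + 5*(-5)) = (2*S)*(S - 25) = (2*S)*(-25 + S) = 2*S*(-25 + S))
√(I(5) + k(-61)) = √(2*5*(-25 + 5) - 61) = √(2*5*(-20) - 61) = √(-200 - 61) = √(-261) = 3*I*√29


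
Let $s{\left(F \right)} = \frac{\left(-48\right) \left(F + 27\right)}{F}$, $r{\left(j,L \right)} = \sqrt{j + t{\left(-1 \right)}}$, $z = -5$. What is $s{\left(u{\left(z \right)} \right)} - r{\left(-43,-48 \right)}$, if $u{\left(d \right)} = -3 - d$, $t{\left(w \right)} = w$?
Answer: $-696 - 2 i \sqrt{11} \approx -696.0 - 6.6332 i$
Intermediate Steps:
$r{\left(j,L \right)} = \sqrt{-1 + j}$ ($r{\left(j,L \right)} = \sqrt{j - 1} = \sqrt{-1 + j}$)
$s{\left(F \right)} = \frac{-1296 - 48 F}{F}$ ($s{\left(F \right)} = \frac{\left(-48\right) \left(27 + F\right)}{F} = \frac{-1296 - 48 F}{F}$)
$s{\left(u{\left(z \right)} \right)} - r{\left(-43,-48 \right)} = \left(-48 - \frac{1296}{-3 - -5}\right) - \sqrt{-1 - 43} = \left(-48 - \frac{1296}{-3 + 5}\right) - \sqrt{-44} = \left(-48 - \frac{1296}{2}\right) - 2 i \sqrt{11} = \left(-48 - 648\right) - 2 i \sqrt{11} = -696 - 2 i \sqrt{11}$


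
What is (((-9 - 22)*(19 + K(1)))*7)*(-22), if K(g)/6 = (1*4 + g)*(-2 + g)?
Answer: -52514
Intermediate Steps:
K(g) = 6*(-2 + g)*(4 + g) (K(g) = 6*((1*4 + g)*(-2 + g)) = 6*((4 + g)*(-2 + g)) = 6*((-2 + g)*(4 + g)) = 6*(-2 + g)*(4 + g))
(((-9 - 22)*(19 + K(1)))*7)*(-22) = (((-9 - 22)*(19 + (-48 + 6*1² + 12*1)))*7)*(-22) = (-31*(19 + (-48 + 6*1 + 12))*7)*(-22) = (-31*(19 + (-48 + 6 + 12))*7)*(-22) = (-31*(19 - 30)*7)*(-22) = (-31*(-11)*7)*(-22) = (341*7)*(-22) = 2387*(-22) = -52514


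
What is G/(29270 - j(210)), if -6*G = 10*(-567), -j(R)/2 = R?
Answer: 189/5938 ≈ 0.031829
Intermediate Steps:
j(R) = -2*R
G = 945 (G = -5*(-567)/3 = -⅙*(-5670) = 945)
G/(29270 - j(210)) = 945/(29270 - (-2)*210) = 945/(29270 - 1*(-420)) = 945/(29270 + 420) = 945/29690 = 945*(1/29690) = 189/5938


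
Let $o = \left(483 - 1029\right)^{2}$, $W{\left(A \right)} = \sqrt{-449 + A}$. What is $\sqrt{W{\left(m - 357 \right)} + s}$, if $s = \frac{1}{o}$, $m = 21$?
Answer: $\frac{\sqrt{1 + 298116 i \sqrt{785}}}{546} \approx 3.7429 + 3.7429 i$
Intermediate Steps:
$o = 298116$ ($o = \left(-546\right)^{2} = 298116$)
$s = \frac{1}{298116} \approx 3.3544 \cdot 10^{-6}$
$\sqrt{W{\left(m - 357 \right)} + s} = \sqrt{\sqrt{-449 + \left(21 - 357\right)} + \frac{1}{298116}} = \sqrt{\sqrt{-449 - 336} + \frac{1}{298116}} = \sqrt{\sqrt{-785} + \frac{1}{298116}} = \sqrt{i \sqrt{785} + \frac{1}{298116}} = \sqrt{\frac{1}{298116} + i \sqrt{785}}$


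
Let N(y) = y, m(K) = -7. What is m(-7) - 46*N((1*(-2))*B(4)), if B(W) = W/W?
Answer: 85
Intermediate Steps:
B(W) = 1
m(-7) - 46*N((1*(-2))*B(4)) = -7 - 46*1*(-2) = -7 - (-92) = -7 - 46*(-2) = -7 + 92 = 85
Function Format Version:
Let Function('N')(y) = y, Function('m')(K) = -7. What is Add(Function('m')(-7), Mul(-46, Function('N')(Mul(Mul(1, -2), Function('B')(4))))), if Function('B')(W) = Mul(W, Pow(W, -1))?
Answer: 85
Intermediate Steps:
Function('B')(W) = 1
Add(Function('m')(-7), Mul(-46, Function('N')(Mul(Mul(1, -2), Function('B')(4))))) = Add(-7, Mul(-46, Mul(Mul(1, -2), 1))) = Add(-7, Mul(-46, Mul(-2, 1))) = Add(-7, Mul(-46, -2)) = Add(-7, 92) = 85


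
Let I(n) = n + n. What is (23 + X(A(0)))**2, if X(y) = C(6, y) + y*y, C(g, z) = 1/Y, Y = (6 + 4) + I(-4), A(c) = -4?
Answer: 6241/4 ≈ 1560.3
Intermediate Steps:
I(n) = 2*n
Y = 2 (Y = (6 + 4) + 2*(-4) = 10 - 8 = 2)
C(g, z) = 1/2
X(y) = 1/2 + y**2 (X(y) = 1/2 + y*y = 1/2 + y**2)
(23 + X(A(0)))**2 = (23 + (1/2 + (-4)**2))**2 = (23 + (1/2 + 16))**2 = (23 + 33/2)**2 = (79/2)**2 = 6241/4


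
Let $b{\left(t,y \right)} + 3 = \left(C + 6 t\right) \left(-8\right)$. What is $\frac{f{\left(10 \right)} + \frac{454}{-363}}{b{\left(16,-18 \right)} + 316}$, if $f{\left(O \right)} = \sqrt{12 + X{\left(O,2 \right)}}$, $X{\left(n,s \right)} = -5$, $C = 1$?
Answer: $\frac{454}{168069} - \frac{\sqrt{7}}{463} \approx -0.0030131$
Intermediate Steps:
$f{\left(O \right)} = \sqrt{7}$ ($f{\left(O \right)} = \sqrt{12 - 5} = \sqrt{7}$)
$b{\left(t,y \right)} = -11 - 48 t$ ($b{\left(t,y \right)} = -3 + \left(1 + 6 t\right) \left(-8\right) = -3 - \left(8 + 48 t\right) = -11 - 48 t$)
$\frac{f{\left(10 \right)} + \frac{454}{-363}}{b{\left(16,-18 \right)} + 316} = \frac{\sqrt{7} + \frac{454}{-363}}{\left(-11 - 768\right) + 316} = \frac{\sqrt{7} + 454 \left(- \frac{1}{363}\right)}{\left(-11 - 768\right) + 316} = \frac{\sqrt{7} - \frac{454}{363}}{-779 + 316} = \frac{- \frac{454}{363} + \sqrt{7}}{-463} = \left(- \frac{454}{363} + \sqrt{7}\right) \left(- \frac{1}{463}\right) = \frac{454}{168069} - \frac{\sqrt{7}}{463}$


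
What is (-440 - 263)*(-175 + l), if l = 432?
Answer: -180671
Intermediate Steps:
(-440 - 263)*(-175 + l) = (-440 - 263)*(-175 + 432) = -703*257 = -180671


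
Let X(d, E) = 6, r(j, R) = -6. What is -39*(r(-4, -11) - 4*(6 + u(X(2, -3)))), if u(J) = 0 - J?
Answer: 234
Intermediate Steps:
u(J) = -J
-39*(r(-4, -11) - 4*(6 + u(X(2, -3)))) = -39*(-6 - 4*(6 - 1*6)) = -39*(-6 - 4*(6 - 6)) = -39*(-6 - 4*0) = -39*(-6 + 0) = -39*(-6) = 234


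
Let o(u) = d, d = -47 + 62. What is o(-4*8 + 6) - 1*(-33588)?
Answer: 33603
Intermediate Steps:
d = 15
o(u) = 15
o(-4*8 + 6) - 1*(-33588) = 15 - 1*(-33588) = 15 + 33588 = 33603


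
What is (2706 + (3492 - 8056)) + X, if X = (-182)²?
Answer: 31266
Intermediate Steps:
X = 33124
(2706 + (3492 - 8056)) + X = (2706 + (3492 - 8056)) + 33124 = (2706 - 4564) + 33124 = -1858 + 33124 = 31266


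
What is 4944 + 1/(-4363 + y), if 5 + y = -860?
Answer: 25847231/5228 ≈ 4944.0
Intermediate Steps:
y = -865 (y = -5 - 860 = -865)
4944 + 1/(-4363 + y) = 4944 + 1/(-4363 - 865) = 4944 + 1/(-5228) = 4944 - 1/5228 = 25847231/5228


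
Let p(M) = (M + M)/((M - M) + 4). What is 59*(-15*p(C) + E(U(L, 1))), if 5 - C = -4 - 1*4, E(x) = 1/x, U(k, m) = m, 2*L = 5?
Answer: -11387/2 ≈ -5693.5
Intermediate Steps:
L = 5/2 (L = (½)*5 = 5/2 ≈ 2.5000)
C = 13 (C = 5 - (-4 - 1*4) = 5 - (-4 - 4) = 5 - 1*(-8) = 5 + 8 = 13)
p(M) = M/2 (p(M) = (2*M)/(0 + 4) = (2*M)/4 = (2*M)*(¼) = M/2)
59*(-15*p(C) + E(U(L, 1))) = 59*(-15*13/2 + 1/1) = 59*(-15*13/2 + 1) = 59*(-195/2 + 1) = 59*(-193/2) = -11387/2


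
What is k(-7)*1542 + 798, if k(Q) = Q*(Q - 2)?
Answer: 97944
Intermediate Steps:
k(Q) = Q*(-2 + Q)
k(-7)*1542 + 798 = -7*(-2 - 7)*1542 + 798 = -7*(-9)*1542 + 798 = 63*1542 + 798 = 97146 + 798 = 97944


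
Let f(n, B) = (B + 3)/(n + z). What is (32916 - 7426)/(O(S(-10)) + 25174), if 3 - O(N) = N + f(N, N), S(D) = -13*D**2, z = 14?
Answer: 6556028/6809625 ≈ 0.96276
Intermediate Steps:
f(n, B) = (3 + B)/(14 + n) (f(n, B) = (B + 3)/(n + 14) = (3 + B)/(14 + n))
O(N) = 3 - N - (3 + N)/(14 + N) (O(N) = 3 - (N + (3 + N)/(14 + N)) = 3 + (-N - (3 + N)/(14 + N)) = 3 - N - (3 + N)/(14 + N))
(32916 - 7426)/(O(S(-10)) + 25174) = (32916 - 7426)/((39 - (-13*(-10)**2)**2 - (-156)*(-10)**2)/(14 - 13*(-10)**2) + 25174) = 25490/((39 - (-13*100)**2 - (-156)*100)/(14 - 13*100) + 25174) = 25490/((39 - 1*(-1300)**2 - 12*(-1300))/(14 - 1300) + 25174) = 25490/((39 - 1*1690000 + 15600)/(-1286) + 25174) = 25490/(-(39 - 1690000 + 15600)/1286 + 25174) = 25490/(-1/1286*(-1674361) + 25174) = 25490/(1674361/1286 + 25174) = 25490/(34048125/1286) = 25490*(1286/34048125) = 6556028/6809625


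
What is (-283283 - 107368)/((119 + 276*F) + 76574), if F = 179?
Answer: -390651/126097 ≈ -3.0980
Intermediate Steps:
(-283283 - 107368)/((119 + 276*F) + 76574) = (-283283 - 107368)/((119 + 276*179) + 76574) = -390651/((119 + 49404) + 76574) = -390651/(49523 + 76574) = -390651/126097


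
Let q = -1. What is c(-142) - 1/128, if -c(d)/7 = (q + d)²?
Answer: -18322305/128 ≈ -1.4314e+5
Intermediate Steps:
c(d) = -7*(-1 + d)²
c(-142) - 1/128 = -7*(-1 - 142)² - 1/128 = -7*(-143)² - 1*1/128 = -7*20449 - 1/128 = -143143 - 1/128 = -18322305/128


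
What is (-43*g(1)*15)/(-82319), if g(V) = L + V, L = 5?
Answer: 3870/82319 ≈ 0.047012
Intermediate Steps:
g(V) = 5 + V
(-43*g(1)*15)/(-82319) = (-43*(5 + 1)*15)/(-82319) = (-43*6*15)*(-1/82319) = -258*15*(-1/82319) = -3870*(-1/82319) = 3870/82319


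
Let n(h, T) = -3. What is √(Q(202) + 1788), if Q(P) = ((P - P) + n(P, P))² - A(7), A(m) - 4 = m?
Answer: √1786 ≈ 42.261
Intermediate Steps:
A(m) = 4 + m
Q(P) = -2 (Q(P) = ((P - P) - 3)² - (4 + 7) = (0 - 3)² - 1*11 = (-3)² - 11 = 9 - 11 = -2)
√(Q(202) + 1788) = √(-2 + 1788) = √1786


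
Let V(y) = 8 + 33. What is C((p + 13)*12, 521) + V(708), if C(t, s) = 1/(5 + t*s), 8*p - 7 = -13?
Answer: 3140273/76592 ≈ 41.000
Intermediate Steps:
p = -3/4 (p = 7/8 + (1/8)*(-13) = 7/8 - 13/8 = -3/4 ≈ -0.75000)
V(y) = 41
C(t, s) = 1/(5 + s*t)
C((p + 13)*12, 521) + V(708) = 1/(5 + 521*((-3/4 + 13)*12)) + 41 = 1/(5 + 521*((49/4)*12)) + 41 = 1/(5 + 521*147) + 41 = 1/(5 + 76587) + 41 = 1/76592 + 41 = 3140273/76592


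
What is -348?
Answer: -348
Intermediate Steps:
-348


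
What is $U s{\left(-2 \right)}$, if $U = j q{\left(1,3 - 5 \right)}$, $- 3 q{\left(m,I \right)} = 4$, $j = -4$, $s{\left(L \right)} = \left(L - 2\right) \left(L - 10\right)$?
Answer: $256$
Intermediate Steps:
$s{\left(L \right)} = \left(-10 + L\right) \left(-2 + L\right)$ ($s{\left(L \right)} = \left(-2 + L\right) \left(-10 + L\right) = \left(-10 + L\right) \left(-2 + L\right)$)
$q{\left(m,I \right)} = - \frac{4}{3}$ ($q{\left(m,I \right)} = \left(- \frac{1}{3}\right) 4 = - \frac{4}{3}$)
$U = \frac{16}{3}$ ($U = \left(-4\right) \left(- \frac{4}{3}\right) = \frac{16}{3} \approx 5.3333$)
$U s{\left(-2 \right)} = \frac{16 \left(20 + \left(-2\right)^{2} - -24\right)}{3} = \frac{16 \left(20 + 4 + 24\right)}{3} = \frac{16}{3} \cdot 48 = 256$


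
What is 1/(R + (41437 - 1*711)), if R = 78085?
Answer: 1/118811 ≈ 8.4167e-6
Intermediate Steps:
1/(R + (41437 - 1*711)) = 1/(78085 + (41437 - 1*711)) = 1/(78085 + (41437 - 711)) = 1/(78085 + 40726) = 1/118811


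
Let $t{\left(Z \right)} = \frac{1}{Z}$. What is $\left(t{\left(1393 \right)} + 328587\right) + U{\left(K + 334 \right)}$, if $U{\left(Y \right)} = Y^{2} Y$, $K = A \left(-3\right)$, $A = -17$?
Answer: $\frac{79951530317}{1393} \approx 5.7395 \cdot 10^{7}$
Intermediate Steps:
$K = 51$ ($K = \left(-17\right) \left(-3\right) = 51$)
$U{\left(Y \right)} = Y^{3}$
$\left(t{\left(1393 \right)} + 328587\right) + U{\left(K + 334 \right)} = \left(\frac{1}{1393} + 328587\right) + \left(51 + 334\right)^{3} = \left(\frac{1}{1393} + 328587\right) + 385^{3} = \frac{457721692}{1393} + 57066625 = \frac{79951530317}{1393}$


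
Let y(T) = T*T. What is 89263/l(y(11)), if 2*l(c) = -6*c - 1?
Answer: -178526/727 ≈ -245.57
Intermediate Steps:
y(T) = T²
l(c) = -½ - 3*c (l(c) = (-6*c - 1)/2 = (-1 - 6*c)/2 = -½ - 3*c)
89263/l(y(11)) = 89263/(-½ - 3*11²) = 89263/(-½ - 3*121) = 89263/(-½ - 363) = 89263/(-727/2) = 89263*(-2/727) = -178526/727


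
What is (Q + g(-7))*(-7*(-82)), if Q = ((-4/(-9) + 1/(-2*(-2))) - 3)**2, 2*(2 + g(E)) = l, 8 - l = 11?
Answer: 675311/648 ≈ 1042.1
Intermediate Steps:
l = -3 (l = 8 - 1*11 = 8 - 11 = -3)
g(E) = -7/2 (g(E) = -2 + (1/2)*(-3) = -2 - 3/2 = -7/2)
Q = 6889/1296 (Q = ((-4*(-1/9) + 1/4) - 3)**2 = ((4/9 + 1*(1/4)) - 3)**2 = ((4/9 + 1/4) - 3)**2 = (25/36 - 3)**2 = (-83/36)**2 = 6889/1296 ≈ 5.3156)
(Q + g(-7))*(-7*(-82)) = (6889/1296 - 7/2)*(-7*(-82)) = (2353/1296)*574 = 675311/648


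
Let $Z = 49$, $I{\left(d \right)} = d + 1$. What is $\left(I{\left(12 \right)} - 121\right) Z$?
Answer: $-5292$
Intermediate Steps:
$I{\left(d \right)} = 1 + d$
$\left(I{\left(12 \right)} - 121\right) Z = \left(\left(1 + 12\right) - 121\right) 49 = \left(13 - 121\right) 49 = \left(-108\right) 49 = -5292$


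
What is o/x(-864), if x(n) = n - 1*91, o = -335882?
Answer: 335882/955 ≈ 351.71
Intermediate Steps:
x(n) = -91 + n (x(n) = n - 91 = -91 + n)
o/x(-864) = -335882/(-91 - 864) = -335882/(-955) = -335882*(-1/955) = 335882/955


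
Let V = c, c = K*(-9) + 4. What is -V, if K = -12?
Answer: -112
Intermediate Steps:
c = 112 (c = -12*(-9) + 4 = 108 + 4 = 112)
V = 112
-V = -1*112 = -112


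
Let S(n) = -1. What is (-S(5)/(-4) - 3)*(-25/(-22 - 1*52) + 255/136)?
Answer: -8515/1184 ≈ -7.1917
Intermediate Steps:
(-S(5)/(-4) - 3)*(-25/(-22 - 1*52) + 255/136) = (-(-1)/(-4) - 3)*(-25/(-22 - 1*52) + 255/136) = (-(-1)*(-1)/4 - 3)*(-25/(-22 - 52) + 255*(1/136)) = (-1*¼ - 3)*(-25/(-74) + 15/8) = (-¼ - 3)*(-25*(-1/74) + 15/8) = -13*(25/74 + 15/8)/4 = -13/4*655/296 = -8515/1184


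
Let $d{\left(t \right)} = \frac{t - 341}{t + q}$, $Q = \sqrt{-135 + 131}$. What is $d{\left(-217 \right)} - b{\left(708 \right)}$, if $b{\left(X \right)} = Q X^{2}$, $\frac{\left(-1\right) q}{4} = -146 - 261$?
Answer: $- \frac{558}{1411} - 1002528 i \approx -0.39546 - 1.0025 \cdot 10^{6} i$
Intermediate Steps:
$Q = 2 i$ ($Q = \sqrt{-4} = 2 i \approx 2.0 i$)
$q = 1628$ ($q = - 4 \left(-146 - 261\right) = \left(-4\right) \left(-407\right) = 1628$)
$d{\left(t \right)} = \frac{-341 + t}{1628 + t}$ ($d{\left(t \right)} = \frac{t - 341}{t + 1628} = \frac{-341 + t}{1628 + t}$)
$b{\left(X \right)} = 2 i X^{2}$
$d{\left(-217 \right)} - b{\left(708 \right)} = \frac{-341 - 217}{1628 - 217} - 2 i 708^{2} = \frac{1}{1411} \left(-558\right) - 2 i 501264 = \frac{1}{1411} \left(-558\right) - 1002528 i = - \frac{558}{1411} - 1002528 i$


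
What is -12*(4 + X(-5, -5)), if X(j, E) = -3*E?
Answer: -228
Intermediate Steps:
-12*(4 + X(-5, -5)) = -12*(4 - 3*(-5)) = -12*(4 + 15) = -12*19 = -228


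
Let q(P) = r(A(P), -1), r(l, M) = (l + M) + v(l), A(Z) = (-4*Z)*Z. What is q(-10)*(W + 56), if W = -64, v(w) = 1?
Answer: 3200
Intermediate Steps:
A(Z) = -4*Z**2
r(l, M) = 1 + M + l (r(l, M) = (l + M) + 1 = (M + l) + 1 = 1 + M + l)
q(P) = -4*P**2 (q(P) = 1 - 1 - 4*P**2 = -4*P**2)
q(-10)*(W + 56) = (-4*(-10)**2)*(-64 + 56) = -4*100*(-8) = -400*(-8) = 3200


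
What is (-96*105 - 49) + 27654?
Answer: 17525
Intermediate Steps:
(-96*105 - 49) + 27654 = (-10080 - 49) + 27654 = -10129 + 27654 = 17525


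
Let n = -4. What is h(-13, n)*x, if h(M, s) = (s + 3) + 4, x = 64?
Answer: 192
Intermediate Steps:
h(M, s) = 7 + s (h(M, s) = (3 + s) + 4 = 7 + s)
h(-13, n)*x = (7 - 4)*64 = 3*64 = 192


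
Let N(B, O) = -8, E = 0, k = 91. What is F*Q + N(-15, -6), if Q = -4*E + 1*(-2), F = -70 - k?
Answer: 314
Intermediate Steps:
F = -161 (F = -70 - 1*91 = -70 - 91 = -161)
Q = -2 (Q = -4*0 + 1*(-2) = 0 - 2 = -2)
F*Q + N(-15, -6) = -161*(-2) - 8 = 322 - 8 = 314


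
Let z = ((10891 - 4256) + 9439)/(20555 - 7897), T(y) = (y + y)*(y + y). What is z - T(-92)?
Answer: -214266587/6329 ≈ -33855.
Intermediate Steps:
T(y) = 4*y**2 (T(y) = (2*y)*(2*y) = 4*y**2)
z = 8037/6329 (z = (6635 + 9439)/12658 = 16074*(1/12658) = 8037/6329 ≈ 1.2699)
z - T(-92) = 8037/6329 - 4*(-92)**2 = 8037/6329 - 4*8464 = 8037/6329 - 1*33856 = 8037/6329 - 33856 = -214266587/6329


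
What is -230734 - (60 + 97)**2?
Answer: -255383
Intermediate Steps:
-230734 - (60 + 97)**2 = -230734 - 1*157**2 = -230734 - 1*24649 = -230734 - 24649 = -255383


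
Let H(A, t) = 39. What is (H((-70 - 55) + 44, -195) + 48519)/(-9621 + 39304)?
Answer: 48558/29683 ≈ 1.6359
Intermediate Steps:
(H((-70 - 55) + 44, -195) + 48519)/(-9621 + 39304) = (39 + 48519)/(-9621 + 39304) = 48558/29683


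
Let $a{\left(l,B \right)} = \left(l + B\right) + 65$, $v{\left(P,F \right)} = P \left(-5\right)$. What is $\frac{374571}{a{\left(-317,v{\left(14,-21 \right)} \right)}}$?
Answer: $- \frac{374571}{322} \approx -1163.3$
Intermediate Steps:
$v{\left(P,F \right)} = - 5 P$
$a{\left(l,B \right)} = 65 + B + l$ ($a{\left(l,B \right)} = \left(B + l\right) + 65 = 65 + B + l$)
$\frac{374571}{a{\left(-317,v{\left(14,-21 \right)} \right)}} = \frac{374571}{65 - 70 - 317} = \frac{374571}{-322} = 374571 \left(- \frac{1}{322}\right) = - \frac{374571}{322}$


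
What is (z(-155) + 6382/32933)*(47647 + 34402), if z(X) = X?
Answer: -418304919417/32933 ≈ -1.2702e+7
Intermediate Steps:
(z(-155) + 6382/32933)*(47647 + 34402) = (-155 + 6382/32933)*(47647 + 34402) = (-155 + 6382*(1/32933))*82049 = (-155 + 6382/32933)*82049 = -5098233/32933*82049 = -418304919417/32933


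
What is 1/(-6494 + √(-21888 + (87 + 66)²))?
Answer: -1/6455 ≈ -0.00015492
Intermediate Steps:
1/(-6494 + √(-21888 + (87 + 66)²)) = 1/(-6494 + √(-21888 + 153²)) = 1/(-6494 + √(-21888 + 23409)) = 1/(-6494 + √1521) = 1/(-6494 + 39) = 1/(-6455) = -1/6455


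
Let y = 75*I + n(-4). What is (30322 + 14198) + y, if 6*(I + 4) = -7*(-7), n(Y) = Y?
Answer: 89657/2 ≈ 44829.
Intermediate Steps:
I = 25/6 (I = -4 + (-7*(-7))/6 = -4 + (⅙)*49 = -4 + 49/6 = 25/6 ≈ 4.1667)
y = 617/2 (y = 75*(25/6) - 4 = 625/2 - 4 = 617/2 ≈ 308.50)
(30322 + 14198) + y = (30322 + 14198) + 617/2 = 44520 + 617/2 = 89657/2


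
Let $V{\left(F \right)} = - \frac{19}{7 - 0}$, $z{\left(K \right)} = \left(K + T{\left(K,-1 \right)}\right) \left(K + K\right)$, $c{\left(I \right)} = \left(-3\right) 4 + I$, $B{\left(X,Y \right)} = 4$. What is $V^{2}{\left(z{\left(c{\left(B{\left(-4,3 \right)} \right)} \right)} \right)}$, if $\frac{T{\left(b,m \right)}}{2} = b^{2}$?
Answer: $\frac{361}{49} \approx 7.3673$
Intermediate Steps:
$T{\left(b,m \right)} = 2 b^{2}$
$c{\left(I \right)} = -12 + I$
$z{\left(K \right)} = 2 K \left(K + 2 K^{2}\right)$ ($z{\left(K \right)} = \left(K + 2 K^{2}\right) \left(K + K\right) = \left(K + 2 K^{2}\right) 2 K = 2 K \left(K + 2 K^{2}\right)$)
$V{\left(F \right)} = - \frac{19}{7}$ ($V{\left(F \right)} = - \frac{19}{7 + 0} = - \frac{19}{7}$)
$V^{2}{\left(z{\left(c{\left(B{\left(-4,3 \right)} \right)} \right)} \right)} = \left(- \frac{19}{7}\right)^{2} = \frac{361}{49}$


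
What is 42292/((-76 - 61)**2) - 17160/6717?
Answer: -12666892/42023791 ≈ -0.30142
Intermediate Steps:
42292/((-76 - 61)**2) - 17160/6717 = 42292/((-137)**2) - 17160*1/6717 = 42292/18769 - 5720/2239 = -12666892/42023791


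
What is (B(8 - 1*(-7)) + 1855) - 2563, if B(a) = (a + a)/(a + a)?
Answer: -707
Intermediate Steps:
B(a) = 1 (B(a) = (2*a)/((2*a)) = (2*a)*(1/(2*a)) = 1)
(B(8 - 1*(-7)) + 1855) - 2563 = (1 + 1855) - 2563 = 1856 - 2563 = -707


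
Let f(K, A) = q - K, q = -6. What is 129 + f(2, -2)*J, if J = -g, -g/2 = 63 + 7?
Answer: -991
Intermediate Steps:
g = -140 (g = -2*(63 + 7) = -2*70 = -140)
f(K, A) = -6 - K
J = 140 (J = -1*(-140) = 140)
129 + f(2, -2)*J = 129 + (-6 - 1*2)*140 = 129 + (-6 - 2)*140 = 129 - 8*140 = 129 - 1120 = -991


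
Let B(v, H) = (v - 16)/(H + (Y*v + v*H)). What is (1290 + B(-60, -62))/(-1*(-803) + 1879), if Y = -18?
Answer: 1527986/3176829 ≈ 0.48098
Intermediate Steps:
B(v, H) = (-16 + v)/(H - 18*v + H*v) (B(v, H) = (v - 16)/(H + (-18*v + v*H)) = (-16 + v)/(H + (-18*v + H*v)) = (-16 + v)/(H - 18*v + H*v))
(1290 + B(-60, -62))/(-1*(-803) + 1879) = (1290 + (-16 - 60)/(-62 - 18*(-60) - 62*(-60)))/(-1*(-803) + 1879) = (1290 - 76/(-62 + 1080 + 3720))/(803 + 1879) = (1290 - 76/4738)/2682 = (1290 + (1/4738)*(-76))*(1/2682) = (1290 - 38/2369)*(1/2682) = (3055972/2369)*(1/2682) = 1527986/3176829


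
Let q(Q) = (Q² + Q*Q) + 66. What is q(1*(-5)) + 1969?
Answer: 2085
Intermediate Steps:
q(Q) = 66 + 2*Q² (q(Q) = (Q² + Q²) + 66 = 2*Q² + 66 = 66 + 2*Q²)
q(1*(-5)) + 1969 = (66 + 2*(1*(-5))²) + 1969 = (66 + 2*(-5)²) + 1969 = (66 + 2*25) + 1969 = (66 + 50) + 1969 = 116 + 1969 = 2085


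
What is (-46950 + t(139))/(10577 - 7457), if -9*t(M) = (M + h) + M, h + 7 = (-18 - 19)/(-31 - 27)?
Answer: -377287/25056 ≈ -15.058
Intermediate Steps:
h = -369/58 (h = -7 + (-18 - 19)/(-31 - 27) = -7 - 37/(-58) = -7 - 37*(-1/58) = -7 + 37/58 = -369/58 ≈ -6.3621)
t(M) = 41/58 - 2*M/9 (t(M) = -((M - 369/58) + M)/9 = -((-369/58 + M) + M)/9 = -(-369/58 + 2*M)/9 = 41/58 - 2*M/9)
(-46950 + t(139))/(10577 - 7457) = (-46950 + (41/58 - 2/9*139))/(10577 - 7457) = (-46950 + (41/58 - 278/9))/3120 = (-46950 - 15755/522)*(1/3120) = -24523655/522*1/3120 = -377287/25056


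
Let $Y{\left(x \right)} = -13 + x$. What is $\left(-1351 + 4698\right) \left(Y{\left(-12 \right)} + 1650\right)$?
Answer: $5438875$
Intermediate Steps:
$\left(-1351 + 4698\right) \left(Y{\left(-12 \right)} + 1650\right) = \left(-1351 + 4698\right) \left(\left(-13 - 12\right) + 1650\right) = 3347 \left(-25 + 1650\right) = 3347 \cdot 1625 = 5438875$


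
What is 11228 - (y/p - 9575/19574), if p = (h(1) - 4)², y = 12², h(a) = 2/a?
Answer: 219081783/19574 ≈ 11192.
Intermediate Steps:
y = 144
p = 4 (p = (2/1 - 4)² = (2*1 - 4)² = (2 - 4)² = (-2)² = 4)
11228 - (y/p - 9575/19574) = 11228 - (144/4 - 9575/19574) = 11228 - (144*(¼) - 9575*1/19574) = 11228 - (36 - 9575/19574) = 11228 - 1*695089/19574 = 11228 - 695089/19574 = 219081783/19574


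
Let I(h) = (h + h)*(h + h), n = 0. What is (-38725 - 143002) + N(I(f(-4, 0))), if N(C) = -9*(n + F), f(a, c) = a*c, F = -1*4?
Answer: -181691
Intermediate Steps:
F = -4
I(h) = 4*h**2 (I(h) = (2*h)*(2*h) = 4*h**2)
N(C) = 36 (N(C) = -9*(0 - 4) = -9*(-4) = 36)
(-38725 - 143002) + N(I(f(-4, 0))) = (-38725 - 143002) + 36 = -181727 + 36 = -181691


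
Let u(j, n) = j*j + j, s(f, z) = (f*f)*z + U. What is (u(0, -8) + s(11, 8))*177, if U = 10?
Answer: 173106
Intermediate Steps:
s(f, z) = 10 + z*f² (s(f, z) = (f*f)*z + 10 = f²*z + 10 = z*f² + 10 = 10 + z*f²)
u(j, n) = j + j² (u(j, n) = j² + j = j + j²)
(u(0, -8) + s(11, 8))*177 = (0*(1 + 0) + (10 + 8*11²))*177 = (0*1 + (10 + 8*121))*177 = (0 + (10 + 968))*177 = (0 + 978)*177 = 978*177 = 173106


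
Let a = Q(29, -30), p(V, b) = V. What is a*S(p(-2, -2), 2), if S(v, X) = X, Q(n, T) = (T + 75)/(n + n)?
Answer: 45/29 ≈ 1.5517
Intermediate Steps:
Q(n, T) = (75 + T)/(2*n) (Q(n, T) = (75 + T)/((2*n)) = (75 + T)*(1/(2*n)) = (75 + T)/(2*n))
a = 45/58 (a = (½)*(75 - 30)/29 = (½)*(1/29)*45 = 45/58 ≈ 0.77586)
a*S(p(-2, -2), 2) = (45/58)*2 = 45/29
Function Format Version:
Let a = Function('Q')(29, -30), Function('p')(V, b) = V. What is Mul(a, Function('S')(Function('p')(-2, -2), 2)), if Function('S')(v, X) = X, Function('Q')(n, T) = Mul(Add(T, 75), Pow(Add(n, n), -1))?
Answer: Rational(45, 29) ≈ 1.5517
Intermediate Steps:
Function('Q')(n, T) = Mul(Rational(1, 2), Pow(n, -1), Add(75, T)) (Function('Q')(n, T) = Mul(Add(75, T), Pow(Mul(2, n), -1)) = Mul(Add(75, T), Mul(Rational(1, 2), Pow(n, -1))) = Mul(Rational(1, 2), Pow(n, -1), Add(75, T)))
a = Rational(45, 58) (a = Mul(Rational(1, 2), Pow(29, -1), Add(75, -30)) = Mul(Rational(1, 2), Rational(1, 29), 45) = Rational(45, 58) ≈ 0.77586)
Mul(a, Function('S')(Function('p')(-2, -2), 2)) = Mul(Rational(45, 58), 2) = Rational(45, 29)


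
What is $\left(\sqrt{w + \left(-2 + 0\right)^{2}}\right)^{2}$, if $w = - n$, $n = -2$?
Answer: $6$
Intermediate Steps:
$w = 2$ ($w = \left(-1\right) \left(-2\right) = 2$)
$\left(\sqrt{w + \left(-2 + 0\right)^{2}}\right)^{2} = \left(\sqrt{2 + \left(-2 + 0\right)^{2}}\right)^{2} = \left(\sqrt{2 + \left(-2\right)^{2}}\right)^{2} = \left(\sqrt{2 + 4}\right)^{2} = \left(\sqrt{6}\right)^{2} = 6$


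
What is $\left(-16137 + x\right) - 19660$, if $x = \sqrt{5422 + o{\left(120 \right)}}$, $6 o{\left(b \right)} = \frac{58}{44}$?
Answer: $-35797 + \frac{\sqrt{23619189}}{66} \approx -35723.0$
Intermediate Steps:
$o{\left(b \right)} = \frac{29}{132}$ ($o{\left(b \right)} = \frac{58 \cdot \frac{1}{44}}{6} = \frac{1}{6} \cdot \frac{29}{22} = \frac{29}{132}$)
$x = \frac{\sqrt{23619189}}{66}$ ($x = \sqrt{5422 + \frac{29}{132}} = \sqrt{\frac{715733}{132}} = \frac{\sqrt{23619189}}{66} \approx 73.636$)
$\left(-16137 + x\right) - 19660 = \left(-16137 + \frac{\sqrt{23619189}}{66}\right) - 19660 = -35797 + \frac{\sqrt{23619189}}{66}$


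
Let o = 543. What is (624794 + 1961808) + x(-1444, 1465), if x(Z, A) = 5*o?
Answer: 2589317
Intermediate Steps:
x(Z, A) = 2715 (x(Z, A) = 5*543 = 2715)
(624794 + 1961808) + x(-1444, 1465) = (624794 + 1961808) + 2715 = 2586602 + 2715 = 2589317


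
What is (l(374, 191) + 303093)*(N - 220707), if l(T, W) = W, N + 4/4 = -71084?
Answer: -88495844928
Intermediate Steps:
N = -71085 (N = -1 - 71084 = -71085)
(l(374, 191) + 303093)*(N - 220707) = (191 + 303093)*(-71085 - 220707) = 303284*(-291792) = -88495844928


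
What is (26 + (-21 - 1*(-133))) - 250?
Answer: -112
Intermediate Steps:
(26 + (-21 - 1*(-133))) - 250 = (26 + (-21 + 133)) - 250 = (26 + 112) - 250 = 138 - 250 = -112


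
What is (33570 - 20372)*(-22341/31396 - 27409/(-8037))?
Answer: 95612257699/2684358 ≈ 35618.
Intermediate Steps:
(33570 - 20372)*(-22341/31396 - 27409/(-8037)) = 13198*(-22341*1/31396 - 27409*(-1/8037)) = 13198*(-22341/31396 + 27409/8037) = 13198*(14488901/5368716) = 95612257699/2684358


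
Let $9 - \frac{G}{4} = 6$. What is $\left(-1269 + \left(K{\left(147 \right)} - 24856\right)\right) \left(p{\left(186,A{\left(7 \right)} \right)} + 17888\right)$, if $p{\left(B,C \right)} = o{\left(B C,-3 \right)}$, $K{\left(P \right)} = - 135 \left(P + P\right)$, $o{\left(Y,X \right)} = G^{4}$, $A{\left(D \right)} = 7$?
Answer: $-2542038560$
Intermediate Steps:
$G = 12$ ($G = 36 - 24 = 12$)
$o{\left(Y,X \right)} = 20736$ ($o{\left(Y,X \right)} = 12^{4} = 20736$)
$K{\left(P \right)} = - 270 P$ ($K{\left(P \right)} = - 135 \cdot 2 P = - 270 P$)
$p{\left(B,C \right)} = 20736$
$\left(-1269 + \left(K{\left(147 \right)} - 24856\right)\right) \left(p{\left(186,A{\left(7 \right)} \right)} + 17888\right) = \left(-1269 - 64546\right) \left(20736 + 17888\right) = \left(-1269 - 64546\right) 38624 = \left(-65815\right) 38624 = -2542038560$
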